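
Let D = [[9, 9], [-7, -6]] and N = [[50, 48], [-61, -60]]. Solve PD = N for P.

P = [[4, -2], [-6, 1]]

Right-multiplying both sides by D⁻¹ gives P = ND⁻¹.
det D = 9, so D⁻¹ = [[-2/3, -1], [7/9, 1]].
P = ND⁻¹ = [[50, 48], [-61, -60]] · [[-2/3, -1], [7/9, 1]] = [[4, -2], [-6, 1]].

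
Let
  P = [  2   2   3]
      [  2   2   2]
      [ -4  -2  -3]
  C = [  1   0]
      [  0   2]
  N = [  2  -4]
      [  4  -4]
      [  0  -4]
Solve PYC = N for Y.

Y = [[-1, 2], [5, -3], [-2, 0]]

Isolating Y: multiply by P⁻¹ from the left and C⁻¹ from the right, so Y = P⁻¹NC⁻¹.
det P = 4; the adjugate gives P⁻¹ = [[-1/2, 0, -1/2], [-1/2, 3/2, 1/2], [1, -1, 0]].
det C = 2; the adjugate gives C⁻¹ = [[1, 0], [0, 1/2]].
P⁻¹N = [[-1, 4], [5, -6], [-2, 0]].
Y = (P⁻¹N)C⁻¹ = [[-1, 2], [5, -3], [-2, 0]].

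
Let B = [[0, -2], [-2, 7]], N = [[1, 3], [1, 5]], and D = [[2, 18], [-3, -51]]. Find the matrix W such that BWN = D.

W = [[-2, 0], [2, -3]]

Isolating W: multiply by B⁻¹ from the left and N⁻¹ from the right, so W = B⁻¹DN⁻¹.
det B = -4; the adjugate gives B⁻¹ = [[-7/4, -1/2], [-1/2, 0]].
N has determinant 2; N⁻¹ = [[5/2, -3/2], [-1/2, 1/2]].
B⁻¹D = [[-2, -6], [-1, -9]].
W = (B⁻¹D)N⁻¹ = [[-2, 0], [2, -3]].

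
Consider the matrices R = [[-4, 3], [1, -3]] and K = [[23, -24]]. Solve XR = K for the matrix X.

X = [[-5, 3]]

Since R sits to the right of X, X = KR⁻¹.
det R = 9, so R⁻¹ = [[-1/3, -1/3], [-1/9, -4/9]].
X = KR⁻¹ = [[23, -24]] · [[-1/3, -1/3], [-1/9, -4/9]] = [[-5, 3]].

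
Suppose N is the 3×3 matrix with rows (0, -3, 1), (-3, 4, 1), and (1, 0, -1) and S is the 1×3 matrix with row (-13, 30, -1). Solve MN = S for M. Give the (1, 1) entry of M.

N is on the right of M, so right-multiply by N⁻¹: M = SN⁻¹.
det N = 2, so N⁻¹ = [[-2, -3/2, -7/2], [-1, -1/2, -3/2], [-2, -3/2, -9/2]].
M = SN⁻¹ = [[-13, 30, -1]] · [[-2, -3/2, -7/2], [-1, -1/2, -3/2], [-2, -3/2, -9/2]] = [[-2, 6, 5]].

-2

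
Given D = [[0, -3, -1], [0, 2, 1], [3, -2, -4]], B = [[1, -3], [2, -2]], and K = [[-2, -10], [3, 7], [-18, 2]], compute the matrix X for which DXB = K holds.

Left-multiply by D⁻¹ and right-multiply by B⁻¹: X = D⁻¹KB⁻¹.
det D = -3; the adjugate gives D⁻¹ = [[2, 10/3, 1/3], [-1, -1, 0], [2, 3, 0]].
det B = 4; the adjugate gives B⁻¹ = [[-1/2, 3/4], [-1/2, 1/4]].
D⁻¹K = [[0, 4], [-1, 3], [5, 1]].
X = (D⁻¹K)B⁻¹ = [[-2, 1], [-1, 0], [-3, 4]].

X = [[-2, 1], [-1, 0], [-3, 4]]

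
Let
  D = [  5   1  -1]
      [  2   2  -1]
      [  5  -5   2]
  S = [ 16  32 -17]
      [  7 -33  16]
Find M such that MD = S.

M = [[6, 3, -4], [-5, 1, 6]]

D is on the right of M, so right-multiply by D⁻¹: M = SD⁻¹.
det D = 6, so D⁻¹ = [[-1/6, 1/2, 1/6], [-3/2, 5/2, 1/2], [-10/3, 5, 4/3]].
M = SD⁻¹ = [[16, 32, -17], [7, -33, 16]] · [[-1/6, 1/2, 1/6], [-3/2, 5/2, 1/2], [-10/3, 5, 4/3]] = [[6, 3, -4], [-5, 1, 6]].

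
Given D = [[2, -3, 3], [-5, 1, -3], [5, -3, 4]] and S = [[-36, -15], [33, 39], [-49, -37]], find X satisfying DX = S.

X = [[-3, -6], [6, -3], [-4, -4]]

Since D multiplies X on the left, X = D⁻¹S.
det D = 5; the adjugate gives D⁻¹ = [[-1, 3/5, 6/5], [1, -7/5, -9/5], [2, -9/5, -13/5]].
X = D⁻¹S = [[-1, 3/5, 6/5], [1, -7/5, -9/5], [2, -9/5, -13/5]] · [[-36, -15], [33, 39], [-49, -37]] = [[-3, -6], [6, -3], [-4, -4]].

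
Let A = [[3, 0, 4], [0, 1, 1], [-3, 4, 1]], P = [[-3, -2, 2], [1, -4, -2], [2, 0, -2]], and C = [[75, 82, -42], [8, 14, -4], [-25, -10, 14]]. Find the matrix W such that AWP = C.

W = [[-3, 0, -4], [3, -1, 0], [-4, -2, 4]]

W = A⁻¹CP⁻¹ (apply A⁻¹ on the left and P⁻¹ on the right).
A has determinant 3; A⁻¹ = [[-1, 16/3, -4/3], [-1, 5, -1], [1, -4, 1]].
P has determinant -4; P⁻¹ = [[-2, 1, -3], [1/2, -1/2, 1], [-2, 1, -7/2]].
A⁻¹C = [[1, 6, 2], [-10, -2, 8], [18, 16, -12]].
W = (A⁻¹C)P⁻¹ = [[-3, 0, -4], [3, -1, 0], [-4, -2, 4]].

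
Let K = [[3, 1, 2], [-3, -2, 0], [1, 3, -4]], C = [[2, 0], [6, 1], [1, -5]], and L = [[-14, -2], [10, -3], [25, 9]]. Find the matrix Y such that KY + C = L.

Y = [[-4, 0], [4, 2], [-4, -2]]

KY = L − C = [[-16, -2], [4, -4], [24, 14]].
K is on the left of Y, so left-multiply by K⁻¹: Y = K⁻¹(L − C).
det K = -2; the adjugate gives K⁻¹ = [[-4, -5, -2], [6, 7, 3], [7/2, 4, 3/2]].
Y = K⁻¹(L − C) = [[-4, 0], [4, 2], [-4, -2]].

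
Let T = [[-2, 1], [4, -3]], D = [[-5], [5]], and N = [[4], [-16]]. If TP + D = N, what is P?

P = [[-3], [3]]

TP = N − D = [[9], [-21]].
Left-multiplying both sides by T⁻¹ gives P = T⁻¹(N − D).
T has determinant 2; T⁻¹ = [[-3/2, -1/2], [-2, -1]].
P = T⁻¹(N − D) = [[-3], [3]].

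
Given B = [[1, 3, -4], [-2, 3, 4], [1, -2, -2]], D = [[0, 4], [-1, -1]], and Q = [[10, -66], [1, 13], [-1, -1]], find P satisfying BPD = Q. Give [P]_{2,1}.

Left-multiply by B⁻¹ and right-multiply by D⁻¹: P = B⁻¹QD⁻¹.
det B = -2; the adjugate gives B⁻¹ = [[-1, -7, -12], [0, -1, -2], [-1/2, -5/2, -9/2]].
det D = 4; the adjugate gives D⁻¹ = [[-1/4, -1], [1/4, 0]].
B⁻¹Q = [[-5, -13], [1, -11], [-3, 5]].
P = (B⁻¹Q)D⁻¹ = [[-2, 5], [-3, -1], [2, 3]].

-3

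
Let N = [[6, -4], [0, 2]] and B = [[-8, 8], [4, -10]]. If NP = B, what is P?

P = [[0, -2], [2, -5]]

Left-multiplying both sides by N⁻¹ gives P = N⁻¹B.
det N = 12, so N⁻¹ = [[1/6, 1/3], [0, 1/2]].
P = N⁻¹B = [[1/6, 1/3], [0, 1/2]] · [[-8, 8], [4, -10]] = [[0, -2], [2, -5]].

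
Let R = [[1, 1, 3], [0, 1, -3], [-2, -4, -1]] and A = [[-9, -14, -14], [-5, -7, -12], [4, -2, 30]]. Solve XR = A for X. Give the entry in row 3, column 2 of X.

Since R sits to the right of X, X = AR⁻¹.
R has determinant -1; R⁻¹ = [[13, 11, 6], [-6, -5, -3], [-2, -2, -1]].
X = AR⁻¹ = [[-9, -14, -14], [-5, -7, -12], [4, -2, 30]] · [[13, 11, 6], [-6, -5, -3], [-2, -2, -1]] = [[-5, -1, 2], [1, 4, 3], [4, -6, 0]].

-6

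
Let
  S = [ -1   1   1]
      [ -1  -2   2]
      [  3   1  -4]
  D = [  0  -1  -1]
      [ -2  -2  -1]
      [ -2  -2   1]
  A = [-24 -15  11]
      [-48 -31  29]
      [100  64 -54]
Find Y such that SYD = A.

Y = [[5, -4, -4], [1, 0, -2], [-5, 1, 5]]

Isolating Y: multiply by S⁻¹ from the left and D⁻¹ from the right, so Y = S⁻¹AD⁻¹.
det S = 1; the adjugate gives S⁻¹ = [[6, 5, 4], [2, 1, 1], [5, 4, 3]].
det D = -4; the adjugate gives D⁻¹ = [[1, -3/4, 1/4], [-1, 1/2, -1/2], [0, -1/2, 1/2]].
S⁻¹A = [[16, 11, -5], [4, 3, -3], [-12, -7, 9]].
Y = (S⁻¹A)D⁻¹ = [[5, -4, -4], [1, 0, -2], [-5, 1, 5]].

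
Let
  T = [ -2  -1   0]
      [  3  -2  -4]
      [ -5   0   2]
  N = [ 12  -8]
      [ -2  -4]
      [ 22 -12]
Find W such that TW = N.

W = [[-6, 4], [0, 0], [-4, 4]]

Left-multiplying both sides by T⁻¹ gives W = T⁻¹N.
det T = -6; the adjugate gives T⁻¹ = [[2/3, -1/3, -2/3], [-7/3, 2/3, 4/3], [5/3, -5/6, -7/6]].
W = T⁻¹N = [[2/3, -1/3, -2/3], [-7/3, 2/3, 4/3], [5/3, -5/6, -7/6]] · [[12, -8], [-2, -4], [22, -12]] = [[-6, 4], [0, 0], [-4, 4]].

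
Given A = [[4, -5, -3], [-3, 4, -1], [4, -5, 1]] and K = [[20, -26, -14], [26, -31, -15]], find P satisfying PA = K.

P = [[5, -4, -3], [5, 6, 6]]

Since A sits to the right of P, P = KA⁻¹.
det A = 4, so A⁻¹ = [[-1/4, 5, 17/4], [-1/4, 4, 13/4], [-1/4, 0, 1/4]].
P = KA⁻¹ = [[20, -26, -14], [26, -31, -15]] · [[-1/4, 5, 17/4], [-1/4, 4, 13/4], [-1/4, 0, 1/4]] = [[5, -4, -3], [5, 6, 6]].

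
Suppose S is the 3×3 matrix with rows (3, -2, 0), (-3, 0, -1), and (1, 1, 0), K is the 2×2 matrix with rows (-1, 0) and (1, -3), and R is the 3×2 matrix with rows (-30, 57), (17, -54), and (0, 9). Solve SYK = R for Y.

Y = [[1, -5], [-4, 2], [-4, -3]]

Isolating Y: multiply by S⁻¹ from the left and K⁻¹ from the right, so Y = S⁻¹RK⁻¹.
det S = 5; the adjugate gives S⁻¹ = [[1/5, 0, 2/5], [-1/5, 0, 3/5], [-3/5, -1, -6/5]].
det K = 3; the adjugate gives K⁻¹ = [[-1, 0], [-1/3, -1/3]].
S⁻¹R = [[-6, 15], [6, -6], [1, 9]].
Y = (S⁻¹R)K⁻¹ = [[1, -5], [-4, 2], [-4, -3]].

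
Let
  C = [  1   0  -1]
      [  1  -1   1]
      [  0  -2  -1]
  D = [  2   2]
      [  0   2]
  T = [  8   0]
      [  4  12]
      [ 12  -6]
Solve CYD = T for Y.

Isolating Y: multiply by C⁻¹ from the left and D⁻¹ from the right, so Y = C⁻¹TD⁻¹.
det C = 5; the adjugate gives C⁻¹ = [[3/5, 2/5, -1/5], [1/5, -1/5, -2/5], [-2/5, 2/5, -1/5]].
det D = 4; the adjugate gives D⁻¹ = [[1/2, -1/2], [0, 1/2]].
C⁻¹T = [[4, 6], [-4, 0], [-4, 6]].
Y = (C⁻¹T)D⁻¹ = [[2, 1], [-2, 2], [-2, 5]].

Y = [[2, 1], [-2, 2], [-2, 5]]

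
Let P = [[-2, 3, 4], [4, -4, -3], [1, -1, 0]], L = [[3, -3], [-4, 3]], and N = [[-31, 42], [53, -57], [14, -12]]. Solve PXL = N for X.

X = [[1, -1], [-1, 1], [-5, -4]]

Isolating X: multiply by P⁻¹ from the left and L⁻¹ from the right, so X = P⁻¹NL⁻¹.
det P = -3; the adjugate gives P⁻¹ = [[1, 4/3, -7/3], [1, 4/3, -10/3], [0, -1/3, 4/3]].
L has determinant -3; L⁻¹ = [[-1, -1], [-4/3, -1]].
P⁻¹N = [[7, -6], [-7, 6], [1, 3]].
X = (P⁻¹N)L⁻¹ = [[1, -1], [-1, 1], [-5, -4]].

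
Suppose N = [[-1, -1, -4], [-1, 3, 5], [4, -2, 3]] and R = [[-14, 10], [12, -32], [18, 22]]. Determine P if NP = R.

P = [[4, 4], [2, -6], [2, -2]]

Left-multiplying both sides by N⁻¹ gives P = N⁻¹R.
N has determinant -2; N⁻¹ = [[-19/2, -11/2, -7/2], [-23/2, -13/2, -9/2], [5, 3, 2]].
P = N⁻¹R = [[-19/2, -11/2, -7/2], [-23/2, -13/2, -9/2], [5, 3, 2]] · [[-14, 10], [12, -32], [18, 22]] = [[4, 4], [2, -6], [2, -2]].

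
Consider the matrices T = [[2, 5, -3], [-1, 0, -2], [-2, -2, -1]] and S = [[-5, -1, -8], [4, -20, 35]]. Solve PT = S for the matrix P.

P = [[1, 1, 3], [-6, -6, -5]]

Right-multiplying both sides by T⁻¹ gives P = ST⁻¹.
det T = 1, so T⁻¹ = [[-4, 11, -10], [3, -8, 7], [2, -6, 5]].
P = ST⁻¹ = [[-5, -1, -8], [4, -20, 35]] · [[-4, 11, -10], [3, -8, 7], [2, -6, 5]] = [[1, 1, 3], [-6, -6, -5]].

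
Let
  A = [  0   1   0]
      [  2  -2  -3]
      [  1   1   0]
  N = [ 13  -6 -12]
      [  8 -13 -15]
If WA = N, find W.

W = [[-3, 4, 5], [-1, 5, -2]]

A is on the right of W, so right-multiply by A⁻¹: W = NA⁻¹.
det A = -3; the adjugate gives A⁻¹ = [[-1, 0, 1], [1, 0, 0], [-4/3, -1/3, 2/3]].
W = NA⁻¹ = [[13, -6, -12], [8, -13, -15]] · [[-1, 0, 1], [1, 0, 0], [-4/3, -1/3, 2/3]] = [[-3, 4, 5], [-1, 5, -2]].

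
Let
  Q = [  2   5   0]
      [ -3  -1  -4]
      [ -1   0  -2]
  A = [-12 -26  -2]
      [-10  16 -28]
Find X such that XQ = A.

Right-multiplying both sides by Q⁻¹ gives X = AQ⁻¹.
det Q = -6, so Q⁻¹ = [[-1/3, -5/3, 10/3], [1/3, 2/3, -4/3], [1/6, 5/6, -13/6]].
X = AQ⁻¹ = [[-12, -26, -2], [-10, 16, -28]] · [[-1/3, -5/3, 10/3], [1/3, 2/3, -4/3], [1/6, 5/6, -13/6]] = [[-5, 1, -1], [4, 4, 6]].

X = [[-5, 1, -1], [4, 4, 6]]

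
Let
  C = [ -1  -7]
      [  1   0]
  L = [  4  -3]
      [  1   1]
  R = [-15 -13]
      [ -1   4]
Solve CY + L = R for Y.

Y = [[-2, 3], [3, 1]]

CY = R − L = [[-19, -10], [-2, 3]].
C is on the left of Y, so left-multiply by C⁻¹: Y = C⁻¹(R − L).
det C = 7; the adjugate gives C⁻¹ = [[0, 1], [-1/7, -1/7]].
Y = C⁻¹(R − L) = [[-2, 3], [3, 1]].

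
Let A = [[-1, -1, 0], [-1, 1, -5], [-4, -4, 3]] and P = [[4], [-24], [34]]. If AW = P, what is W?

A is on the left of W, so left-multiply by A⁻¹: W = A⁻¹P.
det A = -6; the adjugate gives A⁻¹ = [[17/6, -1/2, -5/6], [-23/6, 1/2, 5/6], [-4/3, 0, 1/3]].
W = A⁻¹P = [[17/6, -1/2, -5/6], [-23/6, 1/2, 5/6], [-4/3, 0, 1/3]] · [[4], [-24], [34]] = [[-5], [1], [6]].

W = [[-5], [1], [6]]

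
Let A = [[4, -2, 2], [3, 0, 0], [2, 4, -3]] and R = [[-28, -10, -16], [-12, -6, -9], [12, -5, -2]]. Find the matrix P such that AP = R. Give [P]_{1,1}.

Since A multiplies P on the left, P = A⁻¹R.
A has determinant 6; A⁻¹ = [[0, 1/3, 0], [3/2, -8/3, 1], [2, -10/3, 1]].
P = A⁻¹R = [[0, 1/3, 0], [3/2, -8/3, 1], [2, -10/3, 1]] · [[-28, -10, -16], [-12, -6, -9], [12, -5, -2]] = [[-4, -2, -3], [2, -4, -2], [-4, -5, -4]].

-4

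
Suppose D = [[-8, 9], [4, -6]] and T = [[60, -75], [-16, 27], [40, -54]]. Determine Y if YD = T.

D is on the right of Y, so right-multiply by D⁻¹: Y = TD⁻¹.
det D = 12; the adjugate gives D⁻¹ = [[-1/2, -3/4], [-1/3, -2/3]].
Y = TD⁻¹ = [[60, -75], [-16, 27], [40, -54]] · [[-1/2, -3/4], [-1/3, -2/3]] = [[-5, 5], [-1, -6], [-2, 6]].

Y = [[-5, 5], [-1, -6], [-2, 6]]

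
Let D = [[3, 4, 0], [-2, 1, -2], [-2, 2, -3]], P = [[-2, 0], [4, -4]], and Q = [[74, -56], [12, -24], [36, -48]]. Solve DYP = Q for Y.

Isolating Y: multiply by D⁻¹ from the left and P⁻¹ from the right, so Y = D⁻¹QP⁻¹.
det D = -5, so D⁻¹ = [[-1/5, -12/5, 8/5], [2/5, 9/5, -6/5], [2/5, 14/5, -11/5]].
det P = 8; the adjugate gives P⁻¹ = [[-1/2, 0], [-1/2, -1/4]].
D⁻¹Q = [[14, -8], [8, -8], [-16, 16]].
Y = (D⁻¹Q)P⁻¹ = [[-3, 2], [0, 2], [0, -4]].

Y = [[-3, 2], [0, 2], [0, -4]]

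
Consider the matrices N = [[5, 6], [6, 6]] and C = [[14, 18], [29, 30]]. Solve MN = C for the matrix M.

M = [[4, -1], [1, 4]]

N is on the right of M, so right-multiply by N⁻¹: M = CN⁻¹.
det N = -6, so N⁻¹ = [[-1, 1], [1, -5/6]].
M = CN⁻¹ = [[14, 18], [29, 30]] · [[-1, 1], [1, -5/6]] = [[4, -1], [1, 4]].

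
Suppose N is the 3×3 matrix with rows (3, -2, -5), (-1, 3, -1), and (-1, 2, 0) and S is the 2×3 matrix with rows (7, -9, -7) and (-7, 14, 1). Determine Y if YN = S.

N is on the right of Y, so right-multiply by N⁻¹: Y = SN⁻¹.
det N = -1; the adjugate gives N⁻¹ = [[-2, 10, -17], [-1, 5, -8], [-1, 4, -7]].
Y = SN⁻¹ = [[7, -9, -7], [-7, 14, 1]] · [[-2, 10, -17], [-1, 5, -8], [-1, 4, -7]] = [[2, -3, 2], [-1, 4, 0]].

Y = [[2, -3, 2], [-1, 4, 0]]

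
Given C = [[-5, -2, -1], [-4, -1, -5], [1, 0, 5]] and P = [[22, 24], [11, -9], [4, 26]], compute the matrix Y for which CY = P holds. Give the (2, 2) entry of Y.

-5

Left-multiplying both sides by C⁻¹ gives Y = C⁻¹P.
det C = -6; the adjugate gives C⁻¹ = [[5/6, -5/3, -3/2], [-5/2, 4, 7/2], [-1/6, 1/3, 1/2]].
Y = C⁻¹P = [[5/6, -5/3, -3/2], [-5/2, 4, 7/2], [-1/6, 1/3, 1/2]] · [[22, 24], [11, -9], [4, 26]] = [[-6, -4], [3, -5], [2, 6]].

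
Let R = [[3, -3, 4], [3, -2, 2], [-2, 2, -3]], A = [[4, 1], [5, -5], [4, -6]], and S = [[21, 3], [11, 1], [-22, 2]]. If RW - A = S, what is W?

W = [[2, -4], [-1, 0], [4, 4]]

RW = S + A = [[25, 4], [16, -4], [-18, -4]].
R is on the left of W, so left-multiply by R⁻¹: W = R⁻¹(S + A).
det R = -1; the adjugate gives R⁻¹ = [[-2, 1, -2], [-5, 1, -6], [-2, 0, -3]].
W = R⁻¹(S + A) = [[2, -4], [-1, 0], [4, 4]].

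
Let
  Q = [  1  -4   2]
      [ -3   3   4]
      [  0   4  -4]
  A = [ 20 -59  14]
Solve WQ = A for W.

Right-multiplying both sides by Q⁻¹ gives W = AQ⁻¹.
det Q = -4; the adjugate gives Q⁻¹ = [[7, 2, 11/2], [3, 1, 5/2], [3, 1, 9/4]].
W = AQ⁻¹ = [[20, -59, 14]] · [[7, 2, 11/2], [3, 1, 5/2], [3, 1, 9/4]] = [[5, -5, -6]].

W = [[5, -5, -6]]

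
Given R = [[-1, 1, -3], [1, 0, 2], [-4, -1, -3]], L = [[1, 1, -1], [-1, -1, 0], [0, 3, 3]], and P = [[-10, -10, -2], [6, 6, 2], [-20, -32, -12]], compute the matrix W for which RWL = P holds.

Isolating W: multiply by R⁻¹ from the left and L⁻¹ from the right, so W = R⁻¹PL⁻¹.
det R = -4, so R⁻¹ = [[-1/2, -3/2, -1/2], [5/4, 9/4, 1/4], [1/4, 5/4, 1/4]].
det L = 3, so L⁻¹ = [[-1, -2, -1/3], [1, 1, 1/3], [-1, -1, 0]].
R⁻¹P = [[6, 12, 4], [-4, -7, -1], [0, -3, -1]].
W = (R⁻¹P)L⁻¹ = [[2, -4, 2], [-2, 2, -1], [-2, -2, -1]].

W = [[2, -4, 2], [-2, 2, -1], [-2, -2, -1]]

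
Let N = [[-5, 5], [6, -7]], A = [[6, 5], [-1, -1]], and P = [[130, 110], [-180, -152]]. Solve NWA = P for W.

Isolating W: multiply by N⁻¹ from the left and A⁻¹ from the right, so W = N⁻¹PA⁻¹.
det N = 5; the adjugate gives N⁻¹ = [[-7/5, -1], [-6/5, -1]].
det A = -1; the adjugate gives A⁻¹ = [[1, 5], [-1, -6]].
N⁻¹P = [[-2, -2], [24, 20]].
W = (N⁻¹P)A⁻¹ = [[0, 2], [4, 0]].

W = [[0, 2], [4, 0]]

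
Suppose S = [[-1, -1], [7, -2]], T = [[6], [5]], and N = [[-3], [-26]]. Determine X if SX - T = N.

X = [[-3], [0]]

SX = N + T = [[3], [-21]].
Left-multiplying both sides by S⁻¹ gives X = S⁻¹(N + T).
S has determinant 9; S⁻¹ = [[-2/9, 1/9], [-7/9, -1/9]].
X = S⁻¹(N + T) = [[-3], [0]].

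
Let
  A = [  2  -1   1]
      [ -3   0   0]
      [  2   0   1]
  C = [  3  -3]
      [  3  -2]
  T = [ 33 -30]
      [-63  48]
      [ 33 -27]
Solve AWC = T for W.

Left-multiply by A⁻¹ and right-multiply by C⁻¹: W = A⁻¹TC⁻¹.
A has determinant -3; A⁻¹ = [[0, -1/3, 0], [-1, 0, 1], [0, 2/3, 1]].
det C = 3, so C⁻¹ = [[-2/3, 1], [-1, 1]].
A⁻¹T = [[21, -16], [0, 3], [-9, 5]].
W = (A⁻¹T)C⁻¹ = [[2, 5], [-3, 3], [1, -4]].

W = [[2, 5], [-3, 3], [1, -4]]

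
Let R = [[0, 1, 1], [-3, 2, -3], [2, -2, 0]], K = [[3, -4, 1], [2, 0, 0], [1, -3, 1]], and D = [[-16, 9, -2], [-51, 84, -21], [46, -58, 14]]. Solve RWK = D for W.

W = [[5, -3, -1], [-3, -3, 0], [0, -1, 1]]

Left-multiply by R⁻¹ and right-multiply by K⁻¹: W = R⁻¹DK⁻¹.
R has determinant -4; R⁻¹ = [[3/2, 1/2, 5/4], [3/2, 1/2, 3/4], [-1/2, -1/2, -3/4]].
det K = 2; the adjugate gives K⁻¹ = [[0, 1/2, 0], [-1, 1, 1], [-3, 5/2, 4]].
R⁻¹D = [[8, -17, 4], [-15, 12, -3], [-1, -3, 1]].
W = (R⁻¹D)K⁻¹ = [[5, -3, -1], [-3, -3, 0], [0, -1, 1]].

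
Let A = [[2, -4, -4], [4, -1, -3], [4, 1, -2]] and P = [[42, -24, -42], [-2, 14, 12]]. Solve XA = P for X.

Since A sits to the right of X, X = PA⁻¹.
det A = -6, so A⁻¹ = [[-5/6, 2, -4/3], [2/3, -2, 5/3], [-4/3, 3, -7/3]].
X = PA⁻¹ = [[42, -24, -42], [-2, 14, 12]] · [[-5/6, 2, -4/3], [2/3, -2, 5/3], [-4/3, 3, -7/3]] = [[5, 6, 2], [-5, 4, -2]].

X = [[5, 6, 2], [-5, 4, -2]]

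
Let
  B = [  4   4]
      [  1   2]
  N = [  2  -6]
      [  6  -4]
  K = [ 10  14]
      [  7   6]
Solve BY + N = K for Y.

Y = [[3, 0], [-1, 5]]

BY = K − N = [[8, 20], [1, 10]].
Left-multiplying both sides by B⁻¹ gives Y = B⁻¹(K − N).
det B = 4; the adjugate gives B⁻¹ = [[1/2, -1], [-1/4, 1]].
Y = B⁻¹(K − N) = [[3, 0], [-1, 5]].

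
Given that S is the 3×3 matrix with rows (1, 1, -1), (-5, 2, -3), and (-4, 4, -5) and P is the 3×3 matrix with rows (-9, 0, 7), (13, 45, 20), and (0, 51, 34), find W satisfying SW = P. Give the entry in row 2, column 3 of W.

1

S is on the left of W, so left-multiply by S⁻¹: W = S⁻¹P.
S has determinant 1; S⁻¹ = [[2, 1, -1], [-13, -9, 8], [-12, -8, 7]].
W = S⁻¹P = [[2, 1, -1], [-13, -9, 8], [-12, -8, 7]] · [[-9, 0, 7], [13, 45, 20], [0, 51, 34]] = [[-5, -6, 0], [0, 3, 1], [4, -3, -6]].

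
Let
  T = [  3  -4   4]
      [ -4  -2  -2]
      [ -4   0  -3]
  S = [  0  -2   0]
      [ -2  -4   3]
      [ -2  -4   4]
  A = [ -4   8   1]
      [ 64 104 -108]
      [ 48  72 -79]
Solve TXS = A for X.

X = [[0, 5, 1], [-2, 1, 3], [-4, -1, 1]]

X = T⁻¹AS⁻¹ (apply T⁻¹ on the left and S⁻¹ on the right).
det T = 2; the adjugate gives T⁻¹ = [[3, -6, 8], [-2, 7/2, -5], [-4, 8, -11]].
det S = -4; the adjugate gives S⁻¹ = [[1, -2, 3/2], [-1/2, 0, 0], [0, -1, 1]].
T⁻¹A = [[-12, -24, 19], [-8, -12, 15], [0, 8, 1]].
X = (T⁻¹A)S⁻¹ = [[0, 5, 1], [-2, 1, 3], [-4, -1, 1]].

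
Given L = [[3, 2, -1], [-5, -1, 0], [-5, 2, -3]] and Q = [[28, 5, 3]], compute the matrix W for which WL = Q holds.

Right-multiplying both sides by L⁻¹ gives W = QL⁻¹.
L has determinant -6; L⁻¹ = [[-1/2, -2/3, 1/6], [5/2, 7/3, -5/6], [5/2, 8/3, -7/6]].
W = QL⁻¹ = [[28, 5, 3]] · [[-1/2, -2/3, 1/6], [5/2, 7/3, -5/6], [5/2, 8/3, -7/6]] = [[6, 1, -3]].

W = [[6, 1, -3]]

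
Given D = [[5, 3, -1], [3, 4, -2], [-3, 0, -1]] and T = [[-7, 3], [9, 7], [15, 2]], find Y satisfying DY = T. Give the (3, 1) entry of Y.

D is on the left of Y, so left-multiply by D⁻¹: Y = D⁻¹T.
D has determinant -5; D⁻¹ = [[4/5, -3/5, 2/5], [-9/5, 8/5, -7/5], [-12/5, 9/5, -11/5]].
Y = D⁻¹T = [[4/5, -3/5, 2/5], [-9/5, 8/5, -7/5], [-12/5, 9/5, -11/5]] · [[-7, 3], [9, 7], [15, 2]] = [[-5, -1], [6, 3], [0, 1]].

0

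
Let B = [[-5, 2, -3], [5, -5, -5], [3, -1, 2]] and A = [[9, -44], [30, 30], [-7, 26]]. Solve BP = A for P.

P = [[-2, 4], [-5, -6], [-3, 4]]

Left-multiplying both sides by B⁻¹ gives P = B⁻¹A.
det B = -5; the adjugate gives B⁻¹ = [[3, 1/5, 5], [5, 1/5, 8], [-2, -1/5, -3]].
P = B⁻¹A = [[3, 1/5, 5], [5, 1/5, 8], [-2, -1/5, -3]] · [[9, -44], [30, 30], [-7, 26]] = [[-2, 4], [-5, -6], [-3, 4]].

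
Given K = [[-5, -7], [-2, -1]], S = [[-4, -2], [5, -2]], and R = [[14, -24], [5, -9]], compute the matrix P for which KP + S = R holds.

KP = R − S = [[18, -22], [0, -7]].
Left-multiplying both sides by K⁻¹ gives P = K⁻¹(R − S).
K has determinant -9; K⁻¹ = [[1/9, -7/9], [-2/9, 5/9]].
P = K⁻¹(R − S) = [[2, 3], [-4, 1]].

P = [[2, 3], [-4, 1]]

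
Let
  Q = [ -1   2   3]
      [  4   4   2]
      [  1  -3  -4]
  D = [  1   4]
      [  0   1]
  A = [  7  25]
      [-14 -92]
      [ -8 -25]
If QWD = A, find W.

W = [[-4, -5], [0, -4], [1, 0]]

W = Q⁻¹AD⁻¹ (apply Q⁻¹ on the left and D⁻¹ on the right).
Q has determinant -2; Q⁻¹ = [[5, 1/2, 4], [-9, -1/2, -7], [8, 1/2, 6]].
D has determinant 1; D⁻¹ = [[1, -4], [0, 1]].
Q⁻¹A = [[-4, -21], [0, -4], [1, 4]].
W = (Q⁻¹A)D⁻¹ = [[-4, -5], [0, -4], [1, 0]].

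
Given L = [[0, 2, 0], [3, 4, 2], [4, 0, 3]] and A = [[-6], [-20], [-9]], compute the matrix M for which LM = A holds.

M = [[-6], [-3], [5]]

Since L multiplies M on the left, M = L⁻¹A.
det L = -2; the adjugate gives L⁻¹ = [[-6, 3, -2], [1/2, 0, 0], [8, -4, 3]].
M = L⁻¹A = [[-6, 3, -2], [1/2, 0, 0], [8, -4, 3]] · [[-6], [-20], [-9]] = [[-6], [-3], [5]].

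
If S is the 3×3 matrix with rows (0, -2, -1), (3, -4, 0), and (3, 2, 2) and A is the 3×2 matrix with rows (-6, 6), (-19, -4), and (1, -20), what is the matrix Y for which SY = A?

Since S multiplies Y on the left, Y = S⁻¹A.
S has determinant -6; S⁻¹ = [[4/3, -1/3, 2/3], [1, -1/2, 1/2], [-3, 1, -1]].
Y = S⁻¹A = [[4/3, -1/3, 2/3], [1, -1/2, 1/2], [-3, 1, -1]] · [[-6, 6], [-19, -4], [1, -20]] = [[-1, -4], [4, -2], [-2, -2]].

Y = [[-1, -4], [4, -2], [-2, -2]]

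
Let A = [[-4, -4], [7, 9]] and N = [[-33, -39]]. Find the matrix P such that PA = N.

P = [[3, -3]]

Right-multiplying both sides by A⁻¹ gives P = NA⁻¹.
det A = -8, so A⁻¹ = [[-9/8, -1/2], [7/8, 1/2]].
P = NA⁻¹ = [[-33, -39]] · [[-9/8, -1/2], [7/8, 1/2]] = [[3, -3]].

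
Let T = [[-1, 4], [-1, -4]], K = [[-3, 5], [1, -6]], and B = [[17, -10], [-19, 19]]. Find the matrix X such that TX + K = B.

TX = B − K = [[20, -15], [-20, 25]].
T is on the left of X, so left-multiply by T⁻¹: X = T⁻¹(B − K).
det T = 8, so T⁻¹ = [[-1/2, -1/2], [1/8, -1/8]].
X = T⁻¹(B − K) = [[0, -5], [5, -5]].

X = [[0, -5], [5, -5]]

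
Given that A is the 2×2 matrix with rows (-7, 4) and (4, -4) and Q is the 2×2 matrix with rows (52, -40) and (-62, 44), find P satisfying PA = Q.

A is on the right of P, so right-multiply by A⁻¹: P = QA⁻¹.
det A = 12, so A⁻¹ = [[-1/3, -1/3], [-1/3, -7/12]].
P = QA⁻¹ = [[52, -40], [-62, 44]] · [[-1/3, -1/3], [-1/3, -7/12]] = [[-4, 6], [6, -5]].

P = [[-4, 6], [6, -5]]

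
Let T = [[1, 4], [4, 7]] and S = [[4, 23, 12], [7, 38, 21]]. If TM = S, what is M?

M = [[0, -1, 0], [1, 6, 3]]

T is on the left of M, so left-multiply by T⁻¹: M = T⁻¹S.
T has determinant -9; T⁻¹ = [[-7/9, 4/9], [4/9, -1/9]].
M = T⁻¹S = [[-7/9, 4/9], [4/9, -1/9]] · [[4, 23, 12], [7, 38, 21]] = [[0, -1, 0], [1, 6, 3]].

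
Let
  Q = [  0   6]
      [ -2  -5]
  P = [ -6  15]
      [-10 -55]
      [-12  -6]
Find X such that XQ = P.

Q is on the right of X, so right-multiply by Q⁻¹: X = PQ⁻¹.
det Q = 12, so Q⁻¹ = [[-5/12, -1/2], [1/6, 0]].
X = PQ⁻¹ = [[-6, 15], [-10, -55], [-12, -6]] · [[-5/12, -1/2], [1/6, 0]] = [[5, 3], [-5, 5], [4, 6]].

X = [[5, 3], [-5, 5], [4, 6]]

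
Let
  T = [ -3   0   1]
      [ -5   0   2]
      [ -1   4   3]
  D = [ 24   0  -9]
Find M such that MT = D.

M = [[-3, -3, 0]]

T is on the right of M, so right-multiply by T⁻¹: M = DT⁻¹.
det T = 4; the adjugate gives T⁻¹ = [[-2, 1, 0], [13/4, -2, 1/4], [-5, 3, 0]].
M = DT⁻¹ = [[24, 0, -9]] · [[-2, 1, 0], [13/4, -2, 1/4], [-5, 3, 0]] = [[-3, -3, 0]].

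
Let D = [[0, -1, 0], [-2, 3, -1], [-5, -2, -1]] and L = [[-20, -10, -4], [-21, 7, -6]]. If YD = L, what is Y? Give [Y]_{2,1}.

Since D sits to the right of Y, Y = LD⁻¹.
det D = -3; the adjugate gives D⁻¹ = [[5/3, 1/3, -1/3], [-1, 0, 0], [-19/3, -5/3, 2/3]].
Y = LD⁻¹ = [[-20, -10, -4], [-21, 7, -6]] · [[5/3, 1/3, -1/3], [-1, 0, 0], [-19/3, -5/3, 2/3]] = [[2, 0, 4], [-4, 3, 3]].

-4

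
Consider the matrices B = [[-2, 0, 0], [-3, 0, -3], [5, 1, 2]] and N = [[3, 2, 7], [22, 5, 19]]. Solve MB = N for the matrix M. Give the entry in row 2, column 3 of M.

5

B is on the right of M, so right-multiply by B⁻¹: M = NB⁻¹.
B has determinant -6; B⁻¹ = [[-1/2, 0, 0], [3/2, 2/3, 1], [1/2, -1/3, 0]].
M = NB⁻¹ = [[3, 2, 7], [22, 5, 19]] · [[-1/2, 0, 0], [3/2, 2/3, 1], [1/2, -1/3, 0]] = [[5, -1, 2], [6, -3, 5]].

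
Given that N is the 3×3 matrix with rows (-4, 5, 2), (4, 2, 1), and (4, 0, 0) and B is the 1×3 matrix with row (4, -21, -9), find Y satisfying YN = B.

Right-multiplying both sides by N⁻¹ gives Y = BN⁻¹.
det N = 4, so N⁻¹ = [[0, 0, 1/4], [1, -2, 3], [-2, 5, -7]].
Y = BN⁻¹ = [[4, -21, -9]] · [[0, 0, 1/4], [1, -2, 3], [-2, 5, -7]] = [[-3, -3, 1]].

Y = [[-3, -3, 1]]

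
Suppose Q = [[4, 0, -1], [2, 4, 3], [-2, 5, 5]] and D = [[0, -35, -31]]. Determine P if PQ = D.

Since Q sits to the right of P, P = DQ⁻¹.
det Q = 2; the adjugate gives Q⁻¹ = [[5/2, -5/2, 2], [-8, 9, -7], [9, -10, 8]].
P = DQ⁻¹ = [[0, -35, -31]] · [[5/2, -5/2, 2], [-8, 9, -7], [9, -10, 8]] = [[1, -5, -3]].

P = [[1, -5, -3]]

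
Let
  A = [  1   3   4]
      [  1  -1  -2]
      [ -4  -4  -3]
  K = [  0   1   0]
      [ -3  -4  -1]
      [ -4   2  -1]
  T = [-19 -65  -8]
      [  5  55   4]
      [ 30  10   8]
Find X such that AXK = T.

X = A⁻¹TK⁻¹ (apply A⁻¹ on the left and K⁻¹ on the right).
A has determinant -4; A⁻¹ = [[5/4, 7/4, 1/2], [-11/4, -13/4, -3/2], [2, 2, 1]].
det K = 1; the adjugate gives K⁻¹ = [[6, 1, -1], [1, 0, 0], [-22, -4, 3]].
A⁻¹T = [[0, 20, 1], [-9, -15, -3], [2, -10, 0]].
X = (A⁻¹T)K⁻¹ = [[-2, -4, 3], [-3, 3, 0], [2, 2, -2]].

X = [[-2, -4, 3], [-3, 3, 0], [2, 2, -2]]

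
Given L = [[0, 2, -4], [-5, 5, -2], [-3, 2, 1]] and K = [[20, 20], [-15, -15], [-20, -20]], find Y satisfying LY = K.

Since L multiplies Y on the left, Y = L⁻¹K.
L has determinant 2; L⁻¹ = [[9/2, -5, 8], [11/2, -6, 10], [5/2, -3, 5]].
Y = L⁻¹K = [[9/2, -5, 8], [11/2, -6, 10], [5/2, -3, 5]] · [[20, 20], [-15, -15], [-20, -20]] = [[5, 5], [0, 0], [-5, -5]].

Y = [[5, 5], [0, 0], [-5, -5]]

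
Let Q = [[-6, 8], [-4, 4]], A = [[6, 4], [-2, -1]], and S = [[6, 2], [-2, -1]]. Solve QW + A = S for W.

W = [[0, -1], [0, -1]]

QW = S − A = [[0, -2], [0, 0]].
Q is on the left of W, so left-multiply by Q⁻¹: W = Q⁻¹(S − A).
det Q = 8, so Q⁻¹ = [[1/2, -1], [1/2, -3/4]].
W = Q⁻¹(S − A) = [[0, -1], [0, -1]].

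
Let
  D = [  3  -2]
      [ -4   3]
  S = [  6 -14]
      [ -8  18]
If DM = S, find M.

M = [[2, -6], [0, -2]]

Since D multiplies M on the left, M = D⁻¹S.
det D = 1; the adjugate gives D⁻¹ = [[3, 2], [4, 3]].
M = D⁻¹S = [[3, 2], [4, 3]] · [[6, -14], [-8, 18]] = [[2, -6], [0, -2]].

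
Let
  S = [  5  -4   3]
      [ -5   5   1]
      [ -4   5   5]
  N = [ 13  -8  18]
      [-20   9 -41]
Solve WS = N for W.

S is on the right of W, so right-multiply by S⁻¹: W = NS⁻¹.
S has determinant 1; S⁻¹ = [[20, 35, -19], [21, 37, -20], [-5, -9, 5]].
W = NS⁻¹ = [[13, -8, 18], [-20, 9, -41]] · [[20, 35, -19], [21, 37, -20], [-5, -9, 5]] = [[2, -3, 3], [-6, 2, -5]].

W = [[2, -3, 3], [-6, 2, -5]]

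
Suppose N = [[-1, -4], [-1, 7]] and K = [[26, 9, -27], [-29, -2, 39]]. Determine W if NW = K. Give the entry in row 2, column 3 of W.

Since N multiplies W on the left, W = N⁻¹K.
det N = -11, so N⁻¹ = [[-7/11, -4/11], [-1/11, 1/11]].
W = N⁻¹K = [[-7/11, -4/11], [-1/11, 1/11]] · [[26, 9, -27], [-29, -2, 39]] = [[-6, -5, 3], [-5, -1, 6]].

6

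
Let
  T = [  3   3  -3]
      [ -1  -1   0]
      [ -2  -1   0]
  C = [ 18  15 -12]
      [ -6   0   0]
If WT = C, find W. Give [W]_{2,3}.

Right-multiplying both sides by T⁻¹ gives W = CT⁻¹.
det T = 3; the adjugate gives T⁻¹ = [[0, 1, -1], [0, -2, 1], [-1/3, -1, 0]].
W = CT⁻¹ = [[18, 15, -12], [-6, 0, 0]] · [[0, 1, -1], [0, -2, 1], [-1/3, -1, 0]] = [[4, 0, -3], [0, -6, 6]].

6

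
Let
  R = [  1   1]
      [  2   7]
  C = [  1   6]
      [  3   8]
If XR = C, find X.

Right-multiplying both sides by R⁻¹ gives X = CR⁻¹.
R has determinant 5; R⁻¹ = [[7/5, -1/5], [-2/5, 1/5]].
X = CR⁻¹ = [[1, 6], [3, 8]] · [[7/5, -1/5], [-2/5, 1/5]] = [[-1, 1], [1, 1]].

X = [[-1, 1], [1, 1]]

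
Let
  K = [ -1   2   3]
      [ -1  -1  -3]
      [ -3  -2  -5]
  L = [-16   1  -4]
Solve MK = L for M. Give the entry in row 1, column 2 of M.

K is on the right of M, so right-multiply by K⁻¹: M = LK⁻¹.
K has determinant 6; K⁻¹ = [[-1/6, 2/3, -1/2], [2/3, 7/3, -1], [-1/6, -4/3, 1/2]].
M = LK⁻¹ = [[-16, 1, -4]] · [[-1/6, 2/3, -1/2], [2/3, 7/3, -1], [-1/6, -4/3, 1/2]] = [[4, -3, 5]].

-3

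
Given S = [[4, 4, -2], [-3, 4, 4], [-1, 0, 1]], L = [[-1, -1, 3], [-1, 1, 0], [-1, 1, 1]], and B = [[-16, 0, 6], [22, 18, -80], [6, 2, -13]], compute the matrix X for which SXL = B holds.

X = [[4, 2, -4], [-2, 5, -3], [0, 1, -5]]

Left-multiply by S⁻¹ and right-multiply by L⁻¹: X = S⁻¹BL⁻¹.
S has determinant 4; S⁻¹ = [[1, -1, 6], [-1/4, 1/2, -5/2], [1, -1, 7]].
L has determinant -2; L⁻¹ = [[-1/2, -2, 3/2], [-1/2, -1, 3/2], [0, -1, 1]].
S⁻¹B = [[-2, -6, 8], [0, 4, -9], [4, -4, -5]].
X = (S⁻¹B)L⁻¹ = [[4, 2, -4], [-2, 5, -3], [0, 1, -5]].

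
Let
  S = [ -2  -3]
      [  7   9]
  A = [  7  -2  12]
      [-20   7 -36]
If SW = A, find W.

W = [[1, 1, 0], [-3, 0, -4]]

Left-multiplying both sides by S⁻¹ gives W = S⁻¹A.
S has determinant 3; S⁻¹ = [[3, 1], [-7/3, -2/3]].
W = S⁻¹A = [[3, 1], [-7/3, -2/3]] · [[7, -2, 12], [-20, 7, -36]] = [[1, 1, 0], [-3, 0, -4]].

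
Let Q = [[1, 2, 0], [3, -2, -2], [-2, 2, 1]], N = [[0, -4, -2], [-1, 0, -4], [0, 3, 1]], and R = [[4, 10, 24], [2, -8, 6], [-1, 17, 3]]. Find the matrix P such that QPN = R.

Left-multiply by Q⁻¹ and right-multiply by N⁻¹: P = Q⁻¹RN⁻¹.
Q has determinant 4; Q⁻¹ = [[1/2, -1/2, -1], [1/4, 1/4, 1/2], [1/2, -3/2, -2]].
det N = 2, so N⁻¹ = [[6, -1, 8], [1/2, 0, 1], [-3/2, 0, -2]].
Q⁻¹R = [[2, -8, 6], [1, 9, 9], [1, -17, -3]].
P = (Q⁻¹R)N⁻¹ = [[-1, -2, -4], [-3, -1, -1], [2, -1, -3]].

P = [[-1, -2, -4], [-3, -1, -1], [2, -1, -3]]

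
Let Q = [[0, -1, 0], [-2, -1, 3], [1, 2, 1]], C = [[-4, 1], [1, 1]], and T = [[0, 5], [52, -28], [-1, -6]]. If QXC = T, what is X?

X = [[4, 5], [-1, -4], [-3, -2]]

X = Q⁻¹TC⁻¹ (apply Q⁻¹ on the left and C⁻¹ on the right).
det Q = -5; the adjugate gives Q⁻¹ = [[7/5, -1/5, 3/5], [-1, 0, 0], [3/5, 1/5, 2/5]].
det C = -5, so C⁻¹ = [[-1/5, 1/5], [1/5, 4/5]].
Q⁻¹T = [[-11, 9], [0, -5], [10, -5]].
X = (Q⁻¹T)C⁻¹ = [[4, 5], [-1, -4], [-3, -2]].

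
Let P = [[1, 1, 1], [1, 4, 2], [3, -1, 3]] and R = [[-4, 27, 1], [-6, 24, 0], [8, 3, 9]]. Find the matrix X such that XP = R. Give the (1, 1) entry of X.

Right-multiplying both sides by P⁻¹ gives X = RP⁻¹.
det P = 4, so P⁻¹ = [[7/2, -1, -1/2], [3/4, 0, -1/4], [-13/4, 1, 3/4]].
X = RP⁻¹ = [[-4, 27, 1], [-6, 24, 0], [8, 3, 9]] · [[7/2, -1, -1/2], [3/4, 0, -1/4], [-13/4, 1, 3/4]] = [[3, 5, -4], [-3, 6, -3], [1, 1, 2]].

3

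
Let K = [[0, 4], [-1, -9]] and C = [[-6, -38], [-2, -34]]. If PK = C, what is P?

K is on the right of P, so right-multiply by K⁻¹: P = CK⁻¹.
det K = 4, so K⁻¹ = [[-9/4, -1], [1/4, 0]].
P = CK⁻¹ = [[-6, -38], [-2, -34]] · [[-9/4, -1], [1/4, 0]] = [[4, 6], [-4, 2]].

P = [[4, 6], [-4, 2]]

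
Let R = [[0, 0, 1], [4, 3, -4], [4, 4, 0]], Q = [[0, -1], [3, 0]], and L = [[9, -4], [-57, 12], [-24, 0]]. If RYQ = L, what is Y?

Left-multiply by R⁻¹ and right-multiply by Q⁻¹: Y = R⁻¹LQ⁻¹.
det R = 4; the adjugate gives R⁻¹ = [[4, 1, -3/4], [-4, -1, 1], [1, 0, 0]].
det Q = 3, so Q⁻¹ = [[0, 1/3], [-1, 0]].
R⁻¹L = [[-3, -4], [-3, 4], [9, -4]].
Y = (R⁻¹L)Q⁻¹ = [[4, -1], [-4, -1], [4, 3]].

Y = [[4, -1], [-4, -1], [4, 3]]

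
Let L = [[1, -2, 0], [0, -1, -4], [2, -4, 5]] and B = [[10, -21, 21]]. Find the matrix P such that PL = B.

Since L sits to the right of P, P = BL⁻¹.
det L = -5; the adjugate gives L⁻¹ = [[21/5, -2, -8/5], [8/5, -1, -4/5], [-2/5, 0, 1/5]].
P = BL⁻¹ = [[10, -21, 21]] · [[21/5, -2, -8/5], [8/5, -1, -4/5], [-2/5, 0, 1/5]] = [[0, 1, 5]].

P = [[0, 1, 5]]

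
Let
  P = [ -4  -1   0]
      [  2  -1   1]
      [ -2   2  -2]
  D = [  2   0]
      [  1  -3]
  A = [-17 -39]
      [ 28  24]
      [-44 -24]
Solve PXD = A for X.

X = [[5, -4], [-5, 3], [3, 3]]

X = P⁻¹AD⁻¹ (apply P⁻¹ on the left and D⁻¹ on the right).
det P = -2, so P⁻¹ = [[0, 1, 1/2], [-1, -4, -2], [-1, -5, -3]].
D has determinant -6; D⁻¹ = [[1/2, 0], [1/6, -1/3]].
P⁻¹A = [[6, 12], [-7, -9], [9, -9]].
X = (P⁻¹A)D⁻¹ = [[5, -4], [-5, 3], [3, 3]].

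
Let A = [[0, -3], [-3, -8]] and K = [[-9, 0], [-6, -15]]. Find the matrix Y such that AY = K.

Y = [[-6, 5], [3, 0]]

Left-multiplying both sides by A⁻¹ gives Y = A⁻¹K.
A has determinant -9; A⁻¹ = [[8/9, -1/3], [-1/3, 0]].
Y = A⁻¹K = [[8/9, -1/3], [-1/3, 0]] · [[-9, 0], [-6, -15]] = [[-6, 5], [3, 0]].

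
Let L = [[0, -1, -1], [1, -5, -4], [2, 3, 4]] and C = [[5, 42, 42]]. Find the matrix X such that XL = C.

L is on the right of X, so right-multiply by L⁻¹: X = CL⁻¹.
det L = -1, so L⁻¹ = [[8, -1, 1], [12, -2, 1], [-13, 2, -1]].
X = CL⁻¹ = [[5, 42, 42]] · [[8, -1, 1], [12, -2, 1], [-13, 2, -1]] = [[-2, -5, 5]].

X = [[-2, -5, 5]]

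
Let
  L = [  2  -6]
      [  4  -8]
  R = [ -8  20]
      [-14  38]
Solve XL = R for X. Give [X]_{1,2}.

-1

Since L sits to the right of X, X = RL⁻¹.
det L = 8; the adjugate gives L⁻¹ = [[-1, 3/4], [-1/2, 1/4]].
X = RL⁻¹ = [[-8, 20], [-14, 38]] · [[-1, 3/4], [-1/2, 1/4]] = [[-2, -1], [-5, -1]].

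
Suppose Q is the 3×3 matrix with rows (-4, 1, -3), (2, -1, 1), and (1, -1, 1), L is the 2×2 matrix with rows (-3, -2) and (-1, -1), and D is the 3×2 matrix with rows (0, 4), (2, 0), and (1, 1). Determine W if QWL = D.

W = [[-2, 5], [-1, 5], [1, -1]]

Left-multiply by Q⁻¹ and right-multiply by L⁻¹: W = Q⁻¹DL⁻¹.
det Q = 2; the adjugate gives Q⁻¹ = [[0, 1, -1], [-1/2, -1/2, -1], [-1/2, -3/2, 1]].
det L = 1; the adjugate gives L⁻¹ = [[-1, 2], [1, -3]].
Q⁻¹D = [[1, -1], [-2, -3], [-2, -1]].
W = (Q⁻¹D)L⁻¹ = [[-2, 5], [-1, 5], [1, -1]].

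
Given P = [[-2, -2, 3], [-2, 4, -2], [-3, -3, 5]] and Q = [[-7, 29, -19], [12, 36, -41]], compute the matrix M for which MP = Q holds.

M = [[-4, 6, 1], [-1, 4, -6]]

Since P sits to the right of M, M = QP⁻¹.
P has determinant -6; P⁻¹ = [[-7/3, -1/6, 4/3], [-8/3, 1/6, 5/3], [-3, 0, 2]].
M = QP⁻¹ = [[-7, 29, -19], [12, 36, -41]] · [[-7/3, -1/6, 4/3], [-8/3, 1/6, 5/3], [-3, 0, 2]] = [[-4, 6, 1], [-1, 4, -6]].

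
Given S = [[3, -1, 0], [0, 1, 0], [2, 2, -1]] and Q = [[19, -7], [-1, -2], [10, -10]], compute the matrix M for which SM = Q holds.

S is on the left of M, so left-multiply by S⁻¹: M = S⁻¹Q.
S has determinant -3; S⁻¹ = [[1/3, 1/3, 0], [0, 1, 0], [2/3, 8/3, -1]].
M = S⁻¹Q = [[1/3, 1/3, 0], [0, 1, 0], [2/3, 8/3, -1]] · [[19, -7], [-1, -2], [10, -10]] = [[6, -3], [-1, -2], [0, 0]].

M = [[6, -3], [-1, -2], [0, 0]]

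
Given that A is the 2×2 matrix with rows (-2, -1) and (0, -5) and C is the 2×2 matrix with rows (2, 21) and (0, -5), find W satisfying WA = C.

Since A sits to the right of W, W = CA⁻¹.
det A = 10; the adjugate gives A⁻¹ = [[-1/2, 1/10], [0, -1/5]].
W = CA⁻¹ = [[2, 21], [0, -5]] · [[-1/2, 1/10], [0, -1/5]] = [[-1, -4], [0, 1]].

W = [[-1, -4], [0, 1]]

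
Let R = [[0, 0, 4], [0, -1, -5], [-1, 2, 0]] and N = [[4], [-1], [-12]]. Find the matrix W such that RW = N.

W = [[4], [-4], [1]]

Left-multiplying both sides by R⁻¹ gives W = R⁻¹N.
R has determinant -4; R⁻¹ = [[-5/2, -2, -1], [-5/4, -1, 0], [1/4, 0, 0]].
W = R⁻¹N = [[-5/2, -2, -1], [-5/4, -1, 0], [1/4, 0, 0]] · [[4], [-1], [-12]] = [[4], [-4], [1]].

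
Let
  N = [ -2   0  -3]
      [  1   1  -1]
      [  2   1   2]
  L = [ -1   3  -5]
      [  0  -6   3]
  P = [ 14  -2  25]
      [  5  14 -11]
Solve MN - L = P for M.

M = [[-5, -1, 2], [3, 5, 3]]

MN = P + L = [[13, 1, 20], [5, 8, -8]].
Right-multiplying both sides by N⁻¹ gives M = (P + L)N⁻¹.
det N = -3, so N⁻¹ = [[-1, 1, -1], [4/3, -2/3, 5/3], [1/3, -2/3, 2/3]].
M = (P + L)N⁻¹ = [[-5, -1, 2], [3, 5, 3]].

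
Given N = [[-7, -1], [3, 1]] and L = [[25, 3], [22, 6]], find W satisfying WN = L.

W = [[-4, -1], [-1, 5]]

Right-multiplying both sides by N⁻¹ gives W = LN⁻¹.
det N = -4, so N⁻¹ = [[-1/4, -1/4], [3/4, 7/4]].
W = LN⁻¹ = [[25, 3], [22, 6]] · [[-1/4, -1/4], [3/4, 7/4]] = [[-4, -1], [-1, 5]].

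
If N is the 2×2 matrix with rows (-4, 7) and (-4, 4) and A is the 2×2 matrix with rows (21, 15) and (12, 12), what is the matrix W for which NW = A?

W = [[0, -2], [3, 1]]

Left-multiplying both sides by N⁻¹ gives W = N⁻¹A.
det N = 12, so N⁻¹ = [[1/3, -7/12], [1/3, -1/3]].
W = N⁻¹A = [[1/3, -7/12], [1/3, -1/3]] · [[21, 15], [12, 12]] = [[0, -2], [3, 1]].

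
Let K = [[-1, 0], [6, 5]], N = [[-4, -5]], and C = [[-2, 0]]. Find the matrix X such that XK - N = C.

XK = C + N = [[-6, -5]].
K is on the right of X, so right-multiply by K⁻¹: X = (C + N)K⁻¹.
det K = -5, so K⁻¹ = [[-1, 0], [6/5, 1/5]].
X = (C + N)K⁻¹ = [[0, -1]].

X = [[0, -1]]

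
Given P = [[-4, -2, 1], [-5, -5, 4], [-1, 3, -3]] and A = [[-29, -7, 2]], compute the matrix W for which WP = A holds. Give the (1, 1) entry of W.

P is on the right of W, so right-multiply by P⁻¹: W = AP⁻¹.
det P = 6, so P⁻¹ = [[1/2, -1/2, -1/2], [-19/6, 13/6, 11/6], [-10/3, 7/3, 5/3]].
W = AP⁻¹ = [[-29, -7, 2]] · [[1/2, -1/2, -1/2], [-19/6, 13/6, 11/6], [-10/3, 7/3, 5/3]] = [[1, 4, 5]].

1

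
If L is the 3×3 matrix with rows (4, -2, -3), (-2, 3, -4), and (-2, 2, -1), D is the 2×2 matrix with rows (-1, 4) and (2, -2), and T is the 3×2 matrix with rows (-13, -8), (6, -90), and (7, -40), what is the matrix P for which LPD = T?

P = L⁻¹TD⁻¹ (apply L⁻¹ on the left and D⁻¹ on the right).
det L = 2, so L⁻¹ = [[5/2, -4, 17/2], [3, -5, 11], [1, -2, 4]].
det D = -6, so D⁻¹ = [[1/3, 2/3], [1/3, 1/6]].
L⁻¹T = [[3, 0], [8, -14], [3, 12]].
P = (L⁻¹T)D⁻¹ = [[1, 2], [-2, 3], [5, 4]].

P = [[1, 2], [-2, 3], [5, 4]]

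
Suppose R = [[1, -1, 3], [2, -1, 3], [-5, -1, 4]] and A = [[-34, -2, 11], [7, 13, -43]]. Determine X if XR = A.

Since R sits to the right of X, X = AR⁻¹.
det R = 1; the adjugate gives R⁻¹ = [[-1, 1, 0], [-23, 19, 3], [-7, 6, 1]].
X = AR⁻¹ = [[-34, -2, 11], [7, 13, -43]] · [[-1, 1, 0], [-23, 19, 3], [-7, 6, 1]] = [[3, -6, 5], [-5, -4, -4]].

X = [[3, -6, 5], [-5, -4, -4]]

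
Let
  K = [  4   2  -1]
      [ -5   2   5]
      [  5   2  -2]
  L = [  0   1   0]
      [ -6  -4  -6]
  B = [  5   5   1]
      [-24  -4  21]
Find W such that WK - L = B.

W = [[0, 1, 2], [0, 1, -5]]

WK = B + L = [[5, 6, 1], [-30, -8, 15]].
K is on the right of W, so right-multiply by K⁻¹: W = (B + L)K⁻¹.
det K = -6, so K⁻¹ = [[7/3, -1/3, -2], [-5/2, 1/2, 5/2], [10/3, -1/3, -3]].
W = (B + L)K⁻¹ = [[0, 1, 2], [0, 1, -5]].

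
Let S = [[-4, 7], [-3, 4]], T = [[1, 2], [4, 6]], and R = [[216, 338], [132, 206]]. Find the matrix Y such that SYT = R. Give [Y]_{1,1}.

0

Left-multiply by S⁻¹ and right-multiply by T⁻¹: Y = S⁻¹RT⁻¹.
det S = 5; the adjugate gives S⁻¹ = [[4/5, -7/5], [3/5, -4/5]].
T has determinant -2; T⁻¹ = [[-3, 1], [2, -1/2]].
S⁻¹R = [[-12, -18], [24, 38]].
Y = (S⁻¹R)T⁻¹ = [[0, -3], [4, 5]].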